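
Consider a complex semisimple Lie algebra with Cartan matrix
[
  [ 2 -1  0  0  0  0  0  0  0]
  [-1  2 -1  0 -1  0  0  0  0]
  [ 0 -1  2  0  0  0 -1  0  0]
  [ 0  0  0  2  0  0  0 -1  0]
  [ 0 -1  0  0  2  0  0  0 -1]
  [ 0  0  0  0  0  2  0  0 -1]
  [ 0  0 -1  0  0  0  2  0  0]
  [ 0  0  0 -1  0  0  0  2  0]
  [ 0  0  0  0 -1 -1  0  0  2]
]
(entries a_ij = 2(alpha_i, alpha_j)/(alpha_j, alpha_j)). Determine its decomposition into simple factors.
The diagram associated to this matrix has two connected components: the simple roots {alpha_4, alpha_8} form a chain of 2 nodes with single edges (A_2), and {alpha_1, alpha_2, alpha_3, alpha_5, alpha_6, alpha_7, alpha_9} form a chain of 6 nodes with one extra node attached to the third node from one end (E_7). A semisimple Lie algebra decomposes uniquely as the direct sum of simple ideals, one per connected component of its Dynkin diagram, so g ≅ A_2 ⊕ E_7 (dimension 8 + 133 = 141).

A_2 ⊕ E_7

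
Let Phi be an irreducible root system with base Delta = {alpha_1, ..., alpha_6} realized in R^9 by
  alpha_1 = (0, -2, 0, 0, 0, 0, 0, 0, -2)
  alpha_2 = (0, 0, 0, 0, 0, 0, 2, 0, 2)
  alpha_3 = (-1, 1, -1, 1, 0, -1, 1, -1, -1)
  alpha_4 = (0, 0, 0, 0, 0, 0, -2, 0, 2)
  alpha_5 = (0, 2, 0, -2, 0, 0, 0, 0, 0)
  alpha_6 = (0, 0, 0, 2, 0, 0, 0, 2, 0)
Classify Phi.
Compute the Cartan integers a_ij = 2(alpha_i, alpha_j)/(alpha_j, alpha_j); the resulting 6x6 Cartan matrix is
[[2, -1, 0, -1, -1, 0], [-1, 2, 0, 0, 0, 0], [0, 0, 2, -1, 0, 0], [-1, 0, -1, 2, 0, 0], [-1, 0, 0, 0, 2, -1], [0, 0, 0, 0, -1, 2]].
All simple roots have the same length, so the diagram is simply laced. The associated Dynkin diagram is a chain of 5 nodes with one extra node attached to the third node from one end (E_6), so the type is E_6.

E_6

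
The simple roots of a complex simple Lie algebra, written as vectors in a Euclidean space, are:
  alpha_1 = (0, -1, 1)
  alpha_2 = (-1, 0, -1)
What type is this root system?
A_2

Compute the Cartan integers a_ij = 2(alpha_i, alpha_j)/(alpha_j, alpha_j); the resulting 2x2 Cartan matrix is
[[2, -1], [-1, 2]].
All simple roots have the same length, so the diagram is simply laced. The associated Dynkin diagram is a chain of 2 nodes with single edges (A_2), so the type is A_2 (the algebra sl(3)).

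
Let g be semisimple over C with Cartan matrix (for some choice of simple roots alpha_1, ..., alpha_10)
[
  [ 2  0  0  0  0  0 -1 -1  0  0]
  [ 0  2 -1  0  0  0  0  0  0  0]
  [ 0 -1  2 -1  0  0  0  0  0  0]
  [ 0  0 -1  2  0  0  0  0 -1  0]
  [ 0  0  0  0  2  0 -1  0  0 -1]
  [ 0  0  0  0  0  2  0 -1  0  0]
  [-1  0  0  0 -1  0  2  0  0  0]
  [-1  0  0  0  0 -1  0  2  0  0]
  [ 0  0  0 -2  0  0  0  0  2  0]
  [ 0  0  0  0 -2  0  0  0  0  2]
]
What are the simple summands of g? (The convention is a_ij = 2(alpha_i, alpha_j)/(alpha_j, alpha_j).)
C_4 (sp(8)) ⊕ C_6 (sp(12))

The diagram associated to this matrix has two connected components: the simple roots {alpha_2, alpha_3, alpha_4, alpha_9} form a chain of 4 nodes with a double edge at one end; the terminal node there is the unique long simple root (C_4), and {alpha_1, alpha_5, alpha_6, alpha_7, alpha_8, alpha_10} form a chain of 6 nodes with a double edge at one end; the terminal node there is the unique long simple root (C_6). A semisimple Lie algebra decomposes uniquely as the direct sum of simple ideals, one per connected component of its Dynkin diagram, so g ≅ C_4 ⊕ C_6 (dimension 36 + 78 = 114).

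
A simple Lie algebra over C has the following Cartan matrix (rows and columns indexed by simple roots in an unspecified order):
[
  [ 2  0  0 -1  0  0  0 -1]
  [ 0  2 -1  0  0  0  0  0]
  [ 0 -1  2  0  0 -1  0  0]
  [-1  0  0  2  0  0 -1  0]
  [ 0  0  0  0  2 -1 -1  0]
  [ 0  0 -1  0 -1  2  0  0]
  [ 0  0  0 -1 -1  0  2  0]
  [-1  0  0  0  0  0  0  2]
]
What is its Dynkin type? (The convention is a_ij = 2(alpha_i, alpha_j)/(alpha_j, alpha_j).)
A8

The matrix has rank 8 with 2's on the diagonal. Reading the off-diagonal entries as Dynkin edges (a single edge where a_ij = a_ji = -1; a double or triple edge where a_ij * a_ji = 2 or 3), the diagram is a chain of 8 nodes with single edges (A_8). One simple-root ordering that puts it in standard form is (alpha_2, alpha_3, alpha_6, alpha_5, alpha_7, alpha_4, alpha_1, alpha_8). So the algebra is type A_8, i.e. sl(9).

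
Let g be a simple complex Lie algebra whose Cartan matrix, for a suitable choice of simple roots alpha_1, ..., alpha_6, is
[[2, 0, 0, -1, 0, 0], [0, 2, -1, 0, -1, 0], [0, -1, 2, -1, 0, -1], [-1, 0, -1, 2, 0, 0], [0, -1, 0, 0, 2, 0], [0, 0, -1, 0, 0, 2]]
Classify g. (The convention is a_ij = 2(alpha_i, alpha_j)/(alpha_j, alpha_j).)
The matrix has rank 6 with 2's on the diagonal. Reading the off-diagonal entries as Dynkin edges (a single edge where a_ij = a_ji = -1; a double or triple edge where a_ij * a_ji = 2 or 3), the diagram is a chain of 5 nodes with one extra node attached to the third node from one end (E_6). One simple-root ordering that puts it in standard form is (alpha_5, alpha_6, alpha_2, alpha_3, alpha_4, alpha_1). So the algebra is type E_6.

E6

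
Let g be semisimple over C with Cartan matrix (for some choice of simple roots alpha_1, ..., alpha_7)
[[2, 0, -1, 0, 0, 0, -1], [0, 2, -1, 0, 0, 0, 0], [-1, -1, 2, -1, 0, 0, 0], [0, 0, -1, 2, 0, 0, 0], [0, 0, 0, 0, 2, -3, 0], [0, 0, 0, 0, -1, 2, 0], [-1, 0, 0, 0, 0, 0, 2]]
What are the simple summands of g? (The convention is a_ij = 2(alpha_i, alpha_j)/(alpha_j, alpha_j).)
D5 ⊕ G2

The diagram associated to this matrix has two connected components: the simple roots {alpha_1, alpha_2, alpha_3, alpha_4, alpha_7} form a chain of 3 nodes with a fork of two nodes at one end (D_5), and {alpha_5, alpha_6} form two nodes joined by a triple edge (G_2). A semisimple Lie algebra decomposes uniquely as the direct sum of simple ideals, one per connected component of its Dynkin diagram, so g ≅ D_5 ⊕ G_2 (dimension 45 + 14 = 59).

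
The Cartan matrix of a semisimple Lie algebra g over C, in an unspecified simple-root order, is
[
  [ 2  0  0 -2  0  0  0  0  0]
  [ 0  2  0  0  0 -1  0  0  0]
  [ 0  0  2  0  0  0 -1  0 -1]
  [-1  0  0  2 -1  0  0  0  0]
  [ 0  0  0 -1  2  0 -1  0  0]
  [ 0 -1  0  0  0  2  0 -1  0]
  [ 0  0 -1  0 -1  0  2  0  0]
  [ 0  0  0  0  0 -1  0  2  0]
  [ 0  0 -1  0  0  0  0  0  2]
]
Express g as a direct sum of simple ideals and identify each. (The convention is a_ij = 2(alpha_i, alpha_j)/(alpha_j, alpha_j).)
The diagram associated to this matrix has two connected components: the simple roots {alpha_2, alpha_6, alpha_8} form a chain of 3 nodes with single edges (A_3), and {alpha_1, alpha_3, alpha_4, alpha_5, alpha_7, alpha_9} form a chain of 6 nodes with a double edge at one end; the terminal node there is the unique long simple root (C_6). A semisimple Lie algebra decomposes uniquely as the direct sum of simple ideals, one per connected component of its Dynkin diagram, so g ≅ A_3 ⊕ C_6 (dimension 15 + 78 = 93).

A_3 + C_6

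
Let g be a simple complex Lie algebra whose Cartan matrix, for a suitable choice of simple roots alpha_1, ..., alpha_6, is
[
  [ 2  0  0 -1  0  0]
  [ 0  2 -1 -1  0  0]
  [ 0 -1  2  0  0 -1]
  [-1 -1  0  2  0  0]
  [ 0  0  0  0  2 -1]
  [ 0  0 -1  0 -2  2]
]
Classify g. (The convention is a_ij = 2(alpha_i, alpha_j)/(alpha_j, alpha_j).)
B6

The matrix has rank 6 with 2's on the diagonal. Reading the off-diagonal entries as Dynkin edges (a single edge where a_ij = a_ji = -1; a double or triple edge where a_ij * a_ji = 2 or 3), the diagram is a chain of 6 nodes with a double edge at one end; the terminal node there is the unique short simple root (B_6). One simple-root ordering that puts it in standard form is (alpha_1, alpha_4, alpha_2, alpha_3, alpha_6, alpha_5). So the algebra is type B_6, i.e. so(13).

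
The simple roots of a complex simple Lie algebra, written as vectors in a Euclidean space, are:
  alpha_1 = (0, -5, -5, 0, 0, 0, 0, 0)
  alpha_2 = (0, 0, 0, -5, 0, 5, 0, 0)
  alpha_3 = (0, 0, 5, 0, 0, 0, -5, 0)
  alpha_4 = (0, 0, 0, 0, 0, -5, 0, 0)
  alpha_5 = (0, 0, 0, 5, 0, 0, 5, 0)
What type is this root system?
Compute the Cartan integers a_ij = 2(alpha_i, alpha_j)/(alpha_j, alpha_j); the resulting 5x5 Cartan matrix is
[[2, 0, -1, 0, 0], [0, 2, 0, -2, -1], [-1, 0, 2, 0, -1], [0, -1, 0, 2, 0], [0, -1, -1, 0, 2]].
The roots have two lengths (squared-length ratio 2:1); the short ones are alpha_{4}. The associated Dynkin diagram is a chain of 5 nodes with a double edge at one end; the terminal node there is the unique short simple root (B_5), so the type is B_5 (the algebra so(11)).

B_5 (so(11))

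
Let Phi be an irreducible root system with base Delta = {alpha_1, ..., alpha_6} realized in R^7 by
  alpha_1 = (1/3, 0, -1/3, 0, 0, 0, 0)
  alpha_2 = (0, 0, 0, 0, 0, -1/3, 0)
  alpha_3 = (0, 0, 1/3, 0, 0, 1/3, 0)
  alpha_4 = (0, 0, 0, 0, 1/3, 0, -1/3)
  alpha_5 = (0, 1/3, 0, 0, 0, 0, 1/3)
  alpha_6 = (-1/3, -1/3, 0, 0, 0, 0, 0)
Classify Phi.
B6

Compute the Cartan integers a_ij = 2(alpha_i, alpha_j)/(alpha_j, alpha_j); the resulting 6x6 Cartan matrix is
[[2, 0, -1, 0, 0, -1], [0, 2, -1, 0, 0, 0], [-1, -2, 2, 0, 0, 0], [0, 0, 0, 2, -1, 0], [0, 0, 0, -1, 2, -1], [-1, 0, 0, 0, -1, 2]].
The roots have two lengths (squared-length ratio 2:1); the short ones are alpha_{2}. The associated Dynkin diagram is a chain of 6 nodes with a double edge at one end; the terminal node there is the unique short simple root (B_6), so the type is B_6 (the algebra so(13)).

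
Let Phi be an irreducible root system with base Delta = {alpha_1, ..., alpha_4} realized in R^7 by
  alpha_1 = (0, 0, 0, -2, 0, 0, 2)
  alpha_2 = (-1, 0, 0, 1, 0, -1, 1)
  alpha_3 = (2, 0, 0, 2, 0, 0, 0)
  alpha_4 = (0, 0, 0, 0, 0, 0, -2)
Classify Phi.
F4

Compute the Cartan integers a_ij = 2(alpha_i, alpha_j)/(alpha_j, alpha_j); the resulting 4x4 Cartan matrix is
[[2, 0, -1, -2], [0, 2, 0, -1], [-1, 0, 2, 0], [-1, -1, 0, 2]].
The roots have two lengths (squared-length ratio 2:1); the short ones are alpha_{2,4}. The associated Dynkin diagram is a chain of 4 nodes with a double edge between the middle two (F_4), so the type is F_4.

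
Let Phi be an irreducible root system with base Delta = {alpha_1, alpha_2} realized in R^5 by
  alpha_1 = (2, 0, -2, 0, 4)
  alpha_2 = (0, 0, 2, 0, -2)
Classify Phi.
Compute the Cartan integers a_ij = 2(alpha_i, alpha_j)/(alpha_j, alpha_j); the resulting 2x2 Cartan matrix is
[[2, -3], [-1, 2]].
The roots have two lengths (squared-length ratio 3:1); the short ones are alpha_{2}. The associated Dynkin diagram is two nodes joined by a triple edge (G_2), so the type is G_2.

G_2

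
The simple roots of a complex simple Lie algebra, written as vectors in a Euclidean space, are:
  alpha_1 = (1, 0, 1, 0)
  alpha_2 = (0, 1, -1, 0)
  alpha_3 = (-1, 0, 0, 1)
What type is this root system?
Compute the Cartan integers a_ij = 2(alpha_i, alpha_j)/(alpha_j, alpha_j); the resulting 3x3 Cartan matrix is
[[2, -1, -1], [-1, 2, 0], [-1, 0, 2]].
All simple roots have the same length, so the diagram is simply laced. The associated Dynkin diagram is a chain of 3 nodes with single edges (A_3), so the type is A_3 (the algebra sl(4)).

A_3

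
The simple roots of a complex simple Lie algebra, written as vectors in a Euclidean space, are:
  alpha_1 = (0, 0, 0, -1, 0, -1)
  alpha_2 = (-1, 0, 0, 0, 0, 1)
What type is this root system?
Compute the Cartan integers a_ij = 2(alpha_i, alpha_j)/(alpha_j, alpha_j); the resulting 2x2 Cartan matrix is
[[2, -1], [-1, 2]].
All simple roots have the same length, so the diagram is simply laced. The associated Dynkin diagram is a chain of 2 nodes with single edges (A_2), so the type is A_2 (the algebra sl(3)).

A_2 (sl(3))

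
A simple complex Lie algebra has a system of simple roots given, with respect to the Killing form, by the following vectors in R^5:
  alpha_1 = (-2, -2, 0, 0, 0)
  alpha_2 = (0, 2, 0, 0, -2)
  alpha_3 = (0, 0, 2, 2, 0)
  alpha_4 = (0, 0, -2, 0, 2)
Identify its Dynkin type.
Compute the Cartan integers a_ij = 2(alpha_i, alpha_j)/(alpha_j, alpha_j); the resulting 4x4 Cartan matrix is
[[2, -1, 0, 0], [-1, 2, 0, -1], [0, 0, 2, -1], [0, -1, -1, 2]].
All simple roots have the same length, so the diagram is simply laced. The associated Dynkin diagram is a chain of 4 nodes with single edges (A_4), so the type is A_4 (the algebra sl(5)).

A_4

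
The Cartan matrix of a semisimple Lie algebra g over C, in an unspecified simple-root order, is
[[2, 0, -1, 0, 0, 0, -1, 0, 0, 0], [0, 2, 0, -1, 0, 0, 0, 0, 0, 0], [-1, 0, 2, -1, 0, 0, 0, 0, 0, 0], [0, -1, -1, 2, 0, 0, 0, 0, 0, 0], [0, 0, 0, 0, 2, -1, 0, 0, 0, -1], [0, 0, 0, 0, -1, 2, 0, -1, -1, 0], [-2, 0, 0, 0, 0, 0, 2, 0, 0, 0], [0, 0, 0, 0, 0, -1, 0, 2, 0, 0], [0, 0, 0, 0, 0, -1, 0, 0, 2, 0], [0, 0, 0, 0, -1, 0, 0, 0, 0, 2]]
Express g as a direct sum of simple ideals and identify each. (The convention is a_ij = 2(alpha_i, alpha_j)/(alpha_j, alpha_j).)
type C_5 + type D_5

The diagram associated to this matrix has two connected components: the simple roots {alpha_1, alpha_2, alpha_3, alpha_4, alpha_7} form a chain of 5 nodes with a double edge at one end; the terminal node there is the unique long simple root (C_5), and {alpha_5, alpha_6, alpha_8, alpha_9, alpha_10} form a chain of 3 nodes with a fork of two nodes at one end (D_5). A semisimple Lie algebra decomposes uniquely as the direct sum of simple ideals, one per connected component of its Dynkin diagram, so g ≅ C_5 ⊕ D_5 (dimension 55 + 45 = 100).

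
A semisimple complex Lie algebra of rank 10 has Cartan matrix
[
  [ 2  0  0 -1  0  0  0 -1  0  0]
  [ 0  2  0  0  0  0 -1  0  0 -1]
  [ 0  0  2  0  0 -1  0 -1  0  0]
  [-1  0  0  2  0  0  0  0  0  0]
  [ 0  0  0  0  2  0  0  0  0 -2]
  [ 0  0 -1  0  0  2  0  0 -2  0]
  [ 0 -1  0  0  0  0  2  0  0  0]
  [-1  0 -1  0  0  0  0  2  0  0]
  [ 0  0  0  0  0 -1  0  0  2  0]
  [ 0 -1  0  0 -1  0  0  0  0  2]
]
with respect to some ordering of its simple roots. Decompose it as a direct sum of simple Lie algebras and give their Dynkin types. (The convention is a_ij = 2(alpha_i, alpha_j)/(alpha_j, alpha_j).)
The diagram associated to this matrix has two connected components: the simple roots {alpha_1, alpha_3, alpha_4, alpha_6, alpha_8, alpha_9} form a chain of 6 nodes with a double edge at one end; the terminal node there is the unique short simple root (B_6), and {alpha_2, alpha_5, alpha_7, alpha_10} form a chain of 4 nodes with a double edge at one end; the terminal node there is the unique long simple root (C_4). A semisimple Lie algebra decomposes uniquely as the direct sum of simple ideals, one per connected component of its Dynkin diagram, so g ≅ B_6 ⊕ C_4 (dimension 78 + 36 = 114).

B_6 ⊕ C_4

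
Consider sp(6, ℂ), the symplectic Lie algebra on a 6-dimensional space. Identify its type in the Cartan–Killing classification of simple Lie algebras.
This is sp(6), which has dimension 6(6+1)/2 = 21 and rank 6/2 = 3. In the classification of classical Lie algebras, the symplectic algebra sp(2n) has type C_n; here n = 3, so the Dynkin diagram is a chain of 3 nodes with a double edge at one end; the terminal node there is the unique long simple root (C_3). Hence the type is C_3.

C_3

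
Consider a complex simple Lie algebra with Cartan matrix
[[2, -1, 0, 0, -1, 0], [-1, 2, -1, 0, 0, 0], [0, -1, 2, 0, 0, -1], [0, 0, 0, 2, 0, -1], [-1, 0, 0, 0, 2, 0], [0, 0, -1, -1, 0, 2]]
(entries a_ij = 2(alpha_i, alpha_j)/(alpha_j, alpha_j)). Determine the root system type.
The matrix has rank 6 with 2's on the diagonal. Reading the off-diagonal entries as Dynkin edges (a single edge where a_ij = a_ji = -1; a double or triple edge where a_ij * a_ji = 2 or 3), the diagram is a chain of 6 nodes with single edges (A_6). One simple-root ordering that puts it in standard form is (alpha_4, alpha_6, alpha_3, alpha_2, alpha_1, alpha_5). So the algebra is type A_6, i.e. sl(7).

type A_6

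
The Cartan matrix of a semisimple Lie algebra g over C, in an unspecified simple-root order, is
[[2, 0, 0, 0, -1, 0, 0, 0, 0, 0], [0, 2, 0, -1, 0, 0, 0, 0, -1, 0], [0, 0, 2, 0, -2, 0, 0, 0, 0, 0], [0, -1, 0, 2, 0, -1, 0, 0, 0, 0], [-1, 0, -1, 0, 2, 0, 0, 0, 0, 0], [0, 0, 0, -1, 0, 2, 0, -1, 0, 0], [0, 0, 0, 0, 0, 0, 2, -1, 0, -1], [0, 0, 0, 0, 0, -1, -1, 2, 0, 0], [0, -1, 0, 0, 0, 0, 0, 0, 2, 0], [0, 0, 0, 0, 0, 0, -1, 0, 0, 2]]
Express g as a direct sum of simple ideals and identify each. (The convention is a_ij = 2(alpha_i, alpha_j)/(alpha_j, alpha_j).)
The diagram associated to this matrix has two connected components: the simple roots {alpha_2, alpha_4, alpha_6, alpha_7, alpha_8, alpha_9, alpha_10} form a chain of 7 nodes with single edges (A_7), and {alpha_1, alpha_3, alpha_5} form a chain of 3 nodes with a double edge at one end; the terminal node there is the unique long simple root (C_3). A semisimple Lie algebra decomposes uniquely as the direct sum of simple ideals, one per connected component of its Dynkin diagram, so g ≅ A_7 ⊕ C_3 (dimension 63 + 21 = 84).

A_7 (sl(8)) ⊕ C_3 (sp(6))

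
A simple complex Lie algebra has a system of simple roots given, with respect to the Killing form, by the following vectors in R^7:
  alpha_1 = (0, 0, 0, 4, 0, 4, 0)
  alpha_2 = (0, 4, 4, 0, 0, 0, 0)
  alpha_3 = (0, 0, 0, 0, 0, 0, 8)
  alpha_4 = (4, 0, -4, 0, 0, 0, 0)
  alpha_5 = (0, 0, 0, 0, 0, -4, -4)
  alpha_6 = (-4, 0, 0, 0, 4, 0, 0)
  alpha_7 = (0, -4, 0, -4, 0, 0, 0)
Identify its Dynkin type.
Compute the Cartan integers a_ij = 2(alpha_i, alpha_j)/(alpha_j, alpha_j); the resulting 7x7 Cartan matrix is
[[2, 0, 0, 0, -1, 0, -1], [0, 2, 0, -1, 0, 0, -1], [0, 0, 2, 0, -2, 0, 0], [0, -1, 0, 2, 0, -1, 0], [-1, 0, -1, 0, 2, 0, 0], [0, 0, 0, -1, 0, 2, 0], [-1, -1, 0, 0, 0, 0, 2]].
The roots have two lengths (squared-length ratio 2:1); the short ones are alpha_{1,2,4,5,6,7}. The associated Dynkin diagram is a chain of 7 nodes with a double edge at one end; the terminal node there is the unique long simple root (C_7), so the type is C_7 (the algebra sp(14)).

C_7 (sp(14))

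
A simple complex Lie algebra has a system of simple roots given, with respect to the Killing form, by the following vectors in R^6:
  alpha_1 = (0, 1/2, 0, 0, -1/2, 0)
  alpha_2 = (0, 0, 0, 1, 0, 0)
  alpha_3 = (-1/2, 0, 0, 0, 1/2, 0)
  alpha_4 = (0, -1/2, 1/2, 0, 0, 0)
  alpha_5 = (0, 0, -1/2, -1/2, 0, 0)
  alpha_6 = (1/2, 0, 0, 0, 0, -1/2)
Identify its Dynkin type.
Compute the Cartan integers a_ij = 2(alpha_i, alpha_j)/(alpha_j, alpha_j); the resulting 6x6 Cartan matrix is
[[2, 0, -1, -1, 0, 0], [0, 2, 0, 0, -2, 0], [-1, 0, 2, 0, 0, -1], [-1, 0, 0, 2, -1, 0], [0, -1, 0, -1, 2, 0], [0, 0, -1, 0, 0, 2]].
The roots have two lengths (squared-length ratio 2:1); the short ones are alpha_{1,3,4,5,6}. The associated Dynkin diagram is a chain of 6 nodes with a double edge at one end; the terminal node there is the unique long simple root (C_6), so the type is C_6 (the algebra sp(12)).

type C_6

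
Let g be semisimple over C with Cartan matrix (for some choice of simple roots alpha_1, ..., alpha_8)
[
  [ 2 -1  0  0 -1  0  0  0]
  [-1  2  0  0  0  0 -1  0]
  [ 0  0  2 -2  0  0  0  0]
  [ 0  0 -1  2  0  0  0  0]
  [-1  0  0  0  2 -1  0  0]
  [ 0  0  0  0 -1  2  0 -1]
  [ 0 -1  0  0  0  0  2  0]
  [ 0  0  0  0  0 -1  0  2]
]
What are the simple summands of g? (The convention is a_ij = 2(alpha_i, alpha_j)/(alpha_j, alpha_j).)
A_6 (sl(7)) + B_2 (so(5))

The diagram associated to this matrix has two connected components: the simple roots {alpha_1, alpha_2, alpha_5, alpha_6, alpha_7, alpha_8} form a chain of 6 nodes with single edges (A_6), and {alpha_3, alpha_4} form a chain of 2 nodes with a double edge at one end; the terminal node there is the unique short simple root (B_2). A semisimple Lie algebra decomposes uniquely as the direct sum of simple ideals, one per connected component of its Dynkin diagram, so g ≅ A_6 ⊕ B_2 (dimension 48 + 10 = 58).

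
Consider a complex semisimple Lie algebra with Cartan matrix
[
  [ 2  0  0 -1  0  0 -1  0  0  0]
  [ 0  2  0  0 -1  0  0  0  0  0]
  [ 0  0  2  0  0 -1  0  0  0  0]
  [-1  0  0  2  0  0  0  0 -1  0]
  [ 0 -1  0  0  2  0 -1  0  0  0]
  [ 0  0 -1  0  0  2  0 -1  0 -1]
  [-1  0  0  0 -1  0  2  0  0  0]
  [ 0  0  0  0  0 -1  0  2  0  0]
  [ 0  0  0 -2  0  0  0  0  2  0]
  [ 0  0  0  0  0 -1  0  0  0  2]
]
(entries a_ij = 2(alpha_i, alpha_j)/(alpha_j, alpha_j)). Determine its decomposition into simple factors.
The diagram associated to this matrix has two connected components: the simple roots {alpha_1, alpha_2, alpha_4, alpha_5, alpha_7, alpha_9} form a chain of 6 nodes with a double edge at one end; the terminal node there is the unique long simple root (C_6), and {alpha_3, alpha_6, alpha_8, alpha_10} form a chain of 2 nodes with a fork of two nodes at one end (D_4). A semisimple Lie algebra decomposes uniquely as the direct sum of simple ideals, one per connected component of its Dynkin diagram, so g ≅ C_6 ⊕ D_4 (dimension 78 + 28 = 106).

C6 + D4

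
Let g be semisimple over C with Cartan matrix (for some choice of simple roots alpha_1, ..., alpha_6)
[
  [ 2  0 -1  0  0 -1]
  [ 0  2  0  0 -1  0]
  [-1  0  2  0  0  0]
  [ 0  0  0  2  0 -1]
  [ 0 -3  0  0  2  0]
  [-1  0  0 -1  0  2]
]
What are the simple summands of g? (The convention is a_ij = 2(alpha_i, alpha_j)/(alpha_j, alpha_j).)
The diagram associated to this matrix has two connected components: the simple roots {alpha_1, alpha_3, alpha_4, alpha_6} form a chain of 4 nodes with single edges (A_4), and {alpha_2, alpha_5} form two nodes joined by a triple edge (G_2). A semisimple Lie algebra decomposes uniquely as the direct sum of simple ideals, one per connected component of its Dynkin diagram, so g ≅ A_4 ⊕ G_2 (dimension 24 + 14 = 38).

A4 + G2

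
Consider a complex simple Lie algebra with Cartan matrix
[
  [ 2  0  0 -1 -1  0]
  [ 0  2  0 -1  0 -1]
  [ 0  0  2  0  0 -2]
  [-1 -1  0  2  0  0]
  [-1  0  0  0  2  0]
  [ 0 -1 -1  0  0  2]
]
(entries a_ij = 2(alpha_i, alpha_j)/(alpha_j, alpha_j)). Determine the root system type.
The matrix has rank 6 with 2's on the diagonal. Reading the off-diagonal entries as Dynkin edges (a single edge where a_ij = a_ji = -1; a double or triple edge where a_ij * a_ji = 2 or 3), the diagram is a chain of 6 nodes with a double edge at one end; the terminal node there is the unique long simple root (C_6). One simple-root ordering that puts it in standard form is (alpha_5, alpha_1, alpha_4, alpha_2, alpha_6, alpha_3). So the algebra is type C_6, i.e. sp(12).

C_6 (sp(12))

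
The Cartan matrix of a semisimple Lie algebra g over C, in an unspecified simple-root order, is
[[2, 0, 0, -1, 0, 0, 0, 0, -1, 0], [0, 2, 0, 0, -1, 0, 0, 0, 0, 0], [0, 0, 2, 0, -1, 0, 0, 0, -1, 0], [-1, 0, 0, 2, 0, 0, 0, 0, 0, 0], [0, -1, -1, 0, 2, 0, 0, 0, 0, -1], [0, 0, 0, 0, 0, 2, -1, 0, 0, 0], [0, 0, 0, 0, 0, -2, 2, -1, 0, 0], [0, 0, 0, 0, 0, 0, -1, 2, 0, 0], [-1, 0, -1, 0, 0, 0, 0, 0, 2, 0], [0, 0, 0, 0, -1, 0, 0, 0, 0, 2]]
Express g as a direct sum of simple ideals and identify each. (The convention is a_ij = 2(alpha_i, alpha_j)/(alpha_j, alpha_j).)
type B_3 ⊕ type D_7

The diagram associated to this matrix has two connected components: the simple roots {alpha_6, alpha_7, alpha_8} form a chain of 3 nodes with a double edge at one end; the terminal node there is the unique short simple root (B_3), and {alpha_1, alpha_2, alpha_3, alpha_4, alpha_5, alpha_9, alpha_10} form a chain of 5 nodes with a fork of two nodes at one end (D_7). A semisimple Lie algebra decomposes uniquely as the direct sum of simple ideals, one per connected component of its Dynkin diagram, so g ≅ B_3 ⊕ D_7 (dimension 21 + 91 = 112).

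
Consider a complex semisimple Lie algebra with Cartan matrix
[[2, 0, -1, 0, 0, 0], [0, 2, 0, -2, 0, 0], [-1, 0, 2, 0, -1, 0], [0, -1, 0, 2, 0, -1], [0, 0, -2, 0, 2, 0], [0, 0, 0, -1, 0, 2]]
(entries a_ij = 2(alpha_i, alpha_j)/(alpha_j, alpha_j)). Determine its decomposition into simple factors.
The diagram associated to this matrix has two connected components: the simple roots {alpha_1, alpha_3, alpha_5} form a chain of 3 nodes with a double edge at one end; the terminal node there is the unique long simple root (C_3), and {alpha_2, alpha_4, alpha_6} form a chain of 3 nodes with a double edge at one end; the terminal node there is the unique long simple root (C_3). A semisimple Lie algebra decomposes uniquely as the direct sum of simple ideals, one per connected component of its Dynkin diagram, so g ≅ C_3 ⊕ C_3 (dimension 21 + 21 = 42).

C_3 (sp(6)) + C_3 (sp(6))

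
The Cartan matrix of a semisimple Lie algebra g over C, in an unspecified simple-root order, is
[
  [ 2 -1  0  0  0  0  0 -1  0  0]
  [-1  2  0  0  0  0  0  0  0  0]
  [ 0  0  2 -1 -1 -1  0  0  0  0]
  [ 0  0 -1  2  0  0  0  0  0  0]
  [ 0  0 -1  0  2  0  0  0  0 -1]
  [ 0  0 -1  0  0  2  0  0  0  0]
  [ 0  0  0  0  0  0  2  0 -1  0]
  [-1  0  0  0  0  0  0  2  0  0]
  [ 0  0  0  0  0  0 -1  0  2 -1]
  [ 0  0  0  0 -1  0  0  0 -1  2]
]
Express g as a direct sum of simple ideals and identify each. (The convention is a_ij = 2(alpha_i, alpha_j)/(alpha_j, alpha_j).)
The diagram associated to this matrix has two connected components: the simple roots {alpha_1, alpha_2, alpha_8} form a chain of 3 nodes with single edges (A_3), and {alpha_3, alpha_4, alpha_5, alpha_6, alpha_7, alpha_9, alpha_10} form a chain of 5 nodes with a fork of two nodes at one end (D_7). A semisimple Lie algebra decomposes uniquely as the direct sum of simple ideals, one per connected component of its Dynkin diagram, so g ≅ A_3 ⊕ D_7 (dimension 15 + 91 = 106).

type A_3 + type D_7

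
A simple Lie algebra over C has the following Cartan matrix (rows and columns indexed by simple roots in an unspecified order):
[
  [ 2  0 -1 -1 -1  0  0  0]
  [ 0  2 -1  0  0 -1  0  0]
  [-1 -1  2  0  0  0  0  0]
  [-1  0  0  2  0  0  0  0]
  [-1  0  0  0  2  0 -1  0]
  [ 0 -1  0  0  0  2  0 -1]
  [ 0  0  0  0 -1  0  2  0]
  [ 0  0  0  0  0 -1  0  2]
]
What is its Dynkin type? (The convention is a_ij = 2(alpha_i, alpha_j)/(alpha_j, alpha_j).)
The matrix has rank 8 with 2's on the diagonal. Reading the off-diagonal entries as Dynkin edges (a single edge where a_ij = a_ji = -1; a double or triple edge where a_ij * a_ji = 2 or 3), the diagram is a chain of 7 nodes with one extra node attached to the third node from one end (E_8). One simple-root ordering that puts it in standard form is (alpha_7, alpha_4, alpha_5, alpha_1, alpha_3, alpha_2, alpha_6, alpha_8). So the algebra is type E_8.

E_8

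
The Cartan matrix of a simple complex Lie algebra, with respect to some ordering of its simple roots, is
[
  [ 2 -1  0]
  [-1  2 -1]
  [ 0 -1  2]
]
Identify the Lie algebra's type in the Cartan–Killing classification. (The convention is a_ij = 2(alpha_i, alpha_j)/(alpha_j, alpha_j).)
A_3

The matrix has rank 3 with 2's on the diagonal. Reading the off-diagonal entries as Dynkin edges (a single edge where a_ij = a_ji = -1; a double or triple edge where a_ij * a_ji = 2 or 3), the diagram is a chain of 3 nodes with single edges (A_3). One simple-root ordering that puts it in standard form is (alpha_3, alpha_2, alpha_1). So the algebra is type A_3, i.e. sl(4).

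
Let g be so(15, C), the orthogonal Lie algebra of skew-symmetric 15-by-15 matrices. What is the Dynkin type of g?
B_7

This is so(15) with 15 odd, which has dimension 15(15-1)/2 = 105 and rank (15-1)/2 = 7. In the classification of classical Lie algebras, the orthogonal algebra so(2n+1) in an odd number of variables has type B_n; here n = 7, so the Dynkin diagram is a chain of 7 nodes with a double edge at one end; the terminal node there is the unique short simple root (B_7). Hence the type is B_7.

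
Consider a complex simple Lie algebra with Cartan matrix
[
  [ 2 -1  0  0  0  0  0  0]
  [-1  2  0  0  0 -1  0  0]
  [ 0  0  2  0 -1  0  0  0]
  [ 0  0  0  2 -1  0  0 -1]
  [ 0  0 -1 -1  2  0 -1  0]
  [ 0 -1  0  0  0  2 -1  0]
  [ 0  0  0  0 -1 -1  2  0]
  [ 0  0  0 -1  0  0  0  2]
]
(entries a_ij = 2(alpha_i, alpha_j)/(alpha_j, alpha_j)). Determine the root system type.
E8

The matrix has rank 8 with 2's on the diagonal. Reading the off-diagonal entries as Dynkin edges (a single edge where a_ij = a_ji = -1; a double or triple edge where a_ij * a_ji = 2 or 3), the diagram is a chain of 7 nodes with one extra node attached to the third node from one end (E_8). One simple-root ordering that puts it in standard form is (alpha_8, alpha_3, alpha_4, alpha_5, alpha_7, alpha_6, alpha_2, alpha_1). So the algebra is type E_8.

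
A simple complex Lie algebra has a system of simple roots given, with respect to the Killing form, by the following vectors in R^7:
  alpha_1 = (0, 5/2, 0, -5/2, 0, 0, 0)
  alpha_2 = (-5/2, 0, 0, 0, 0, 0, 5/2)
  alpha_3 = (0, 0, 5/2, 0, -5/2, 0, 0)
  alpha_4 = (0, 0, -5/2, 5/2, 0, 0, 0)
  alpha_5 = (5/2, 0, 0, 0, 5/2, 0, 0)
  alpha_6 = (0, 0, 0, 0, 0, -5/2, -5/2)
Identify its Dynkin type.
A_6 (sl(7))

Compute the Cartan integers a_ij = 2(alpha_i, alpha_j)/(alpha_j, alpha_j); the resulting 6x6 Cartan matrix is
[[2, 0, 0, -1, 0, 0], [0, 2, 0, 0, -1, -1], [0, 0, 2, -1, -1, 0], [-1, 0, -1, 2, 0, 0], [0, -1, -1, 0, 2, 0], [0, -1, 0, 0, 0, 2]].
All simple roots have the same length, so the diagram is simply laced. The associated Dynkin diagram is a chain of 6 nodes with single edges (A_6), so the type is A_6 (the algebra sl(7)).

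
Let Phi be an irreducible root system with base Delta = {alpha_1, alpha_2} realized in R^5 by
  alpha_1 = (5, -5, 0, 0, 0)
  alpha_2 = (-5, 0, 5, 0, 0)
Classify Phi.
Compute the Cartan integers a_ij = 2(alpha_i, alpha_j)/(alpha_j, alpha_j); the resulting 2x2 Cartan matrix is
[[2, -1], [-1, 2]].
All simple roots have the same length, so the diagram is simply laced. The associated Dynkin diagram is a chain of 2 nodes with single edges (A_2), so the type is A_2 (the algebra sl(3)).

A2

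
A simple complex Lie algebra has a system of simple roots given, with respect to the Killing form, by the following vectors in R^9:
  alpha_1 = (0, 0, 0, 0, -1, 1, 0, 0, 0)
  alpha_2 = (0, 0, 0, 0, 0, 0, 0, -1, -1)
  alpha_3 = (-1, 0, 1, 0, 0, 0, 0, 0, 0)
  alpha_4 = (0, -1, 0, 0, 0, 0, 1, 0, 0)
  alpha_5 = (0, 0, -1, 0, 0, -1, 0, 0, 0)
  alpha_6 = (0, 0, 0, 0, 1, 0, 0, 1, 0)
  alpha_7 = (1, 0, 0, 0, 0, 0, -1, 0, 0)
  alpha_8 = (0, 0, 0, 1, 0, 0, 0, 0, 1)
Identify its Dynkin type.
Compute the Cartan integers a_ij = 2(alpha_i, alpha_j)/(alpha_j, alpha_j); the resulting 8x8 Cartan matrix is
[[2, 0, 0, 0, -1, -1, 0, 0], [0, 2, 0, 0, 0, -1, 0, -1], [0, 0, 2, 0, -1, 0, -1, 0], [0, 0, 0, 2, 0, 0, -1, 0], [-1, 0, -1, 0, 2, 0, 0, 0], [-1, -1, 0, 0, 0, 2, 0, 0], [0, 0, -1, -1, 0, 0, 2, 0], [0, -1, 0, 0, 0, 0, 0, 2]].
All simple roots have the same length, so the diagram is simply laced. The associated Dynkin diagram is a chain of 8 nodes with single edges (A_8), so the type is A_8 (the algebra sl(9)).

A8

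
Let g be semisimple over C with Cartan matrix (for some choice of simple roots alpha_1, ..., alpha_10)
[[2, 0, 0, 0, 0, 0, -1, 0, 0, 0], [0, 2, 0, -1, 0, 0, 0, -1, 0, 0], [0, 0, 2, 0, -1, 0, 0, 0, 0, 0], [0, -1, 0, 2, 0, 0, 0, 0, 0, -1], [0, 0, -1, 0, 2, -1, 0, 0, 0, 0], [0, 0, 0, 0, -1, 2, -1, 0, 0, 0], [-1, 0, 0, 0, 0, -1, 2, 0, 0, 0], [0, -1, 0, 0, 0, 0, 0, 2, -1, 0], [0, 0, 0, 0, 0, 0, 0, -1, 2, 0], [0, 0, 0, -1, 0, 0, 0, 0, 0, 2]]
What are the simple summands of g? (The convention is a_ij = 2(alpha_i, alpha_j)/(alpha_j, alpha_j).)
The diagram associated to this matrix has two connected components: the simple roots {alpha_2, alpha_4, alpha_8, alpha_9, alpha_10} form a chain of 5 nodes with single edges (A_5), and {alpha_1, alpha_3, alpha_5, alpha_6, alpha_7} form a chain of 5 nodes with single edges (A_5). A semisimple Lie algebra decomposes uniquely as the direct sum of simple ideals, one per connected component of its Dynkin diagram, so g ≅ A_5 ⊕ A_5 (dimension 35 + 35 = 70).

type A_5 ⊕ type A_5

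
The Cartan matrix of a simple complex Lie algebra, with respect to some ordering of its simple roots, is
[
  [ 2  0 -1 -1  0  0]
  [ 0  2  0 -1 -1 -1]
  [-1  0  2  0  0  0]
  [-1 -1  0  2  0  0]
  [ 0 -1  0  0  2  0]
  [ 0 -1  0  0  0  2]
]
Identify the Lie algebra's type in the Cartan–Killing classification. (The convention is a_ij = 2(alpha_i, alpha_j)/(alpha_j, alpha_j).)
The matrix has rank 6 with 2's on the diagonal. Reading the off-diagonal entries as Dynkin edges (a single edge where a_ij = a_ji = -1; a double or triple edge where a_ij * a_ji = 2 or 3), the diagram is a chain of 4 nodes with a fork of two nodes at one end (D_6). One simple-root ordering that puts it in standard form is (alpha_3, alpha_1, alpha_4, alpha_2, alpha_6, alpha_5). So the algebra is type D_6, i.e. so(12).

type D_6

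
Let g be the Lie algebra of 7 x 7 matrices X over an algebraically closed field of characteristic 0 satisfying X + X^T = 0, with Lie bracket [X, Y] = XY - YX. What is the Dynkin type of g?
type B_3

This is so(7) with 7 odd, which has dimension 7(7-1)/2 = 21 and rank (7-1)/2 = 3. In the classification of classical Lie algebras, the orthogonal algebra so(2n+1) in an odd number of variables has type B_n; here n = 3, so the Dynkin diagram is a chain of 3 nodes with a double edge at one end; the terminal node there is the unique short simple root (B_3). Hence the type is B_3.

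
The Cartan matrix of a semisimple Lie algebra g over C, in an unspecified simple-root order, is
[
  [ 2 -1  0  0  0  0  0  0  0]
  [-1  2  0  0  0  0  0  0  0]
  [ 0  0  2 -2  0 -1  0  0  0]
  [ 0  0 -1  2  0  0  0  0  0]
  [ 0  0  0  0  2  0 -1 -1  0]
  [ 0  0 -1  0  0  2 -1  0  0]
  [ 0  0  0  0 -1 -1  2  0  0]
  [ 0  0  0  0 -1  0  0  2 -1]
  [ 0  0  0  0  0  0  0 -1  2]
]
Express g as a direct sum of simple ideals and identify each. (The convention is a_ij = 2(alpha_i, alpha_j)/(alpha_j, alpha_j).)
The diagram associated to this matrix has two connected components: the simple roots {alpha_1, alpha_2} form a chain of 2 nodes with single edges (A_2), and {alpha_3, alpha_4, alpha_5, alpha_6, alpha_7, alpha_8, alpha_9} form a chain of 7 nodes with a double edge at one end; the terminal node there is the unique short simple root (B_7). A semisimple Lie algebra decomposes uniquely as the direct sum of simple ideals, one per connected component of its Dynkin diagram, so g ≅ A_2 ⊕ B_7 (dimension 8 + 105 = 113).

A2 + B7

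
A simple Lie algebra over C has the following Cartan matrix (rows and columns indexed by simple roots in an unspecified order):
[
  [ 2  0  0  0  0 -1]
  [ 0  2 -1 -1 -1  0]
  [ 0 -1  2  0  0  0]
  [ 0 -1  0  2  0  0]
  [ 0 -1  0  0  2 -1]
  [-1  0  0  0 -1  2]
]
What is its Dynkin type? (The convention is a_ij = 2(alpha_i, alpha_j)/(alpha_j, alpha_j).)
D_6 (so(12))

The matrix has rank 6 with 2's on the diagonal. Reading the off-diagonal entries as Dynkin edges (a single edge where a_ij = a_ji = -1; a double or triple edge where a_ij * a_ji = 2 or 3), the diagram is a chain of 4 nodes with a fork of two nodes at one end (D_6). One simple-root ordering that puts it in standard form is (alpha_1, alpha_6, alpha_5, alpha_2, alpha_3, alpha_4). So the algebra is type D_6, i.e. so(12).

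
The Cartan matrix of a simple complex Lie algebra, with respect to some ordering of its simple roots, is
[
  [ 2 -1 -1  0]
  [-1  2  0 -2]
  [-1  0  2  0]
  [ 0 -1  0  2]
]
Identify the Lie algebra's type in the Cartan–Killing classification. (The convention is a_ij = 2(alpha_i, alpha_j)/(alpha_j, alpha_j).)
The matrix has rank 4 with 2's on the diagonal. Reading the off-diagonal entries as Dynkin edges (a single edge where a_ij = a_ji = -1; a double or triple edge where a_ij * a_ji = 2 or 3), the diagram is a chain of 4 nodes with a double edge at one end; the terminal node there is the unique short simple root (B_4). One simple-root ordering that puts it in standard form is (alpha_3, alpha_1, alpha_2, alpha_4). So the algebra is type B_4, i.e. so(9).

B_4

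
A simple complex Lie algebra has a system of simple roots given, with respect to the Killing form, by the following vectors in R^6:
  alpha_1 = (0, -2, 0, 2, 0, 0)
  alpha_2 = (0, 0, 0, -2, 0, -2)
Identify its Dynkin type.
A_2 (sl(3))

Compute the Cartan integers a_ij = 2(alpha_i, alpha_j)/(alpha_j, alpha_j); the resulting 2x2 Cartan matrix is
[[2, -1], [-1, 2]].
All simple roots have the same length, so the diagram is simply laced. The associated Dynkin diagram is a chain of 2 nodes with single edges (A_2), so the type is A_2 (the algebra sl(3)).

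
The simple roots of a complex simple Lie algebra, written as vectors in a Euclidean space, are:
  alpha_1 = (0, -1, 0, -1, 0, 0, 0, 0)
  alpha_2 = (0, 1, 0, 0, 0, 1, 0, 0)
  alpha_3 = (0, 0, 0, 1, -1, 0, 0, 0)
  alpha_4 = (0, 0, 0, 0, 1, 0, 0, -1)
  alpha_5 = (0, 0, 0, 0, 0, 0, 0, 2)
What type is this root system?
C_5

Compute the Cartan integers a_ij = 2(alpha_i, alpha_j)/(alpha_j, alpha_j); the resulting 5x5 Cartan matrix is
[[2, -1, -1, 0, 0], [-1, 2, 0, 0, 0], [-1, 0, 2, -1, 0], [0, 0, -1, 2, -1], [0, 0, 0, -2, 2]].
The roots have two lengths (squared-length ratio 2:1); the short ones are alpha_{1,2,3,4}. The associated Dynkin diagram is a chain of 5 nodes with a double edge at one end; the terminal node there is the unique long simple root (C_5), so the type is C_5 (the algebra sp(10)).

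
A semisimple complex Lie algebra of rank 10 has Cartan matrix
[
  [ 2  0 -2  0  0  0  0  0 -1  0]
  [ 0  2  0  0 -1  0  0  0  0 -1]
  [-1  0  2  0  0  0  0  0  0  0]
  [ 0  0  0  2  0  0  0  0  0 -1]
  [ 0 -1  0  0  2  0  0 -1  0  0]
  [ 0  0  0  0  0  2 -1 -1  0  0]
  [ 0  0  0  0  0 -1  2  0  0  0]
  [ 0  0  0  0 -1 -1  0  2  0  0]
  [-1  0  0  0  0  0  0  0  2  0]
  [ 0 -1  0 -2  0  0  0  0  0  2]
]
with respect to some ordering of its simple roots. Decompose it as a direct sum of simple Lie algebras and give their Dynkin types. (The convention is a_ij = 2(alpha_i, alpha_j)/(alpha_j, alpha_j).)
B_3 (so(7)) ⊕ B_7 (so(15))

The diagram associated to this matrix has two connected components: the simple roots {alpha_1, alpha_3, alpha_9} form a chain of 3 nodes with a double edge at one end; the terminal node there is the unique short simple root (B_3), and {alpha_2, alpha_4, alpha_5, alpha_6, alpha_7, alpha_8, alpha_10} form a chain of 7 nodes with a double edge at one end; the terminal node there is the unique short simple root (B_7). A semisimple Lie algebra decomposes uniquely as the direct sum of simple ideals, one per connected component of its Dynkin diagram, so g ≅ B_3 ⊕ B_7 (dimension 21 + 105 = 126).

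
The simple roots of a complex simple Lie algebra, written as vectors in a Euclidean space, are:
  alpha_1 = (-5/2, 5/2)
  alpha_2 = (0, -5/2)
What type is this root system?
B_2

Compute the Cartan integers a_ij = 2(alpha_i, alpha_j)/(alpha_j, alpha_j); the resulting 2x2 Cartan matrix is
[[2, -2], [-1, 2]].
The roots have two lengths (squared-length ratio 2:1); the short ones are alpha_{2}. The associated Dynkin diagram is a chain of 2 nodes with a double edge at one end; the terminal node there is the unique short simple root (B_2), so the type is B_2 (the algebra so(5)).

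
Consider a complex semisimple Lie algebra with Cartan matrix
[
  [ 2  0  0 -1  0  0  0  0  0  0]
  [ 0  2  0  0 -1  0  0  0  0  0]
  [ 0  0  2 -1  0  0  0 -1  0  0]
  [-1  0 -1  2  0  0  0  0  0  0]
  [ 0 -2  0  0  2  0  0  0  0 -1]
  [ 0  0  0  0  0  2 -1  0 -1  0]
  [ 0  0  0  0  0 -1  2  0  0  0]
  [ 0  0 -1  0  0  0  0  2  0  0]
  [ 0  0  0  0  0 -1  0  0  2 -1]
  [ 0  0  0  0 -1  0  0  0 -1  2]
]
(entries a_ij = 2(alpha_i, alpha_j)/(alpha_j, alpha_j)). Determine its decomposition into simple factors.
The diagram associated to this matrix has two connected components: the simple roots {alpha_1, alpha_3, alpha_4, alpha_8} form a chain of 4 nodes with single edges (A_4), and {alpha_2, alpha_5, alpha_6, alpha_7, alpha_9, alpha_10} form a chain of 6 nodes with a double edge at one end; the terminal node there is the unique short simple root (B_6). A semisimple Lie algebra decomposes uniquely as the direct sum of simple ideals, one per connected component of its Dynkin diagram, so g ≅ A_4 ⊕ B_6 (dimension 24 + 78 = 102).

A_4 (sl(5)) + B_6 (so(13))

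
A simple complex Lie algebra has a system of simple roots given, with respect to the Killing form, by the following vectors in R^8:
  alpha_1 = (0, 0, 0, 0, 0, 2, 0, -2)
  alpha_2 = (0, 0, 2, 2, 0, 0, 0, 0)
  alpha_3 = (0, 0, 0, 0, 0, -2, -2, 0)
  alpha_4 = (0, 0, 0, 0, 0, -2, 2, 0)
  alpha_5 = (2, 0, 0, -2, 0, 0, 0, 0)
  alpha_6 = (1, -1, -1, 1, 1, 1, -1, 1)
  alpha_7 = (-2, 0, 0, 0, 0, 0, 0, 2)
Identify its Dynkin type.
E_7

Compute the Cartan integers a_ij = 2(alpha_i, alpha_j)/(alpha_j, alpha_j); the resulting 7x7 Cartan matrix is
[[2, 0, -1, -1, 0, 0, -1], [0, 2, 0, 0, -1, 0, 0], [-1, 0, 2, 0, 0, 0, 0], [-1, 0, 0, 2, 0, -1, 0], [0, -1, 0, 0, 2, 0, -1], [0, 0, 0, -1, 0, 2, 0], [-1, 0, 0, 0, -1, 0, 2]].
All simple roots have the same length, so the diagram is simply laced. The associated Dynkin diagram is a chain of 6 nodes with one extra node attached to the third node from one end (E_7), so the type is E_7.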